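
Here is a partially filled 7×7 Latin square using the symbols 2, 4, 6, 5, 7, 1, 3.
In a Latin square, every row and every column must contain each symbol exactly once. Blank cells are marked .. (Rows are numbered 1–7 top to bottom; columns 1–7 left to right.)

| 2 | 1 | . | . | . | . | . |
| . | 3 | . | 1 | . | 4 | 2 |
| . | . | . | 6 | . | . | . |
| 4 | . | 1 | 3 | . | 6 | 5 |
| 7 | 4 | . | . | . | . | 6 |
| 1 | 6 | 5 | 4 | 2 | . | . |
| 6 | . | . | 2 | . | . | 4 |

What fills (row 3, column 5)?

5

Row 2, column 1: row 2 has {2, 4, 1, 3} and column 1 has {2, 4, 6, 7, 1}, leaving only 5.
Row 3, column 1: row 3 has {6} and column 1 has {2, 4, 6, 5, 7, 1}, leaving only 3.
Row 4, column 5: row 4 has {4, 6, 5, 1, 3} and column 5 has {2}, leaving only 7.
Row 2, column 5: row 2 has {2, 4, 5, 1, 3} and column 5 has {2, 7}, leaving only 6.
Row 2, column 3: row 2 has {2, 4, 6, 5, 1, 3} and column 3 has {5, 1}, leaving only 7.
Row 4, column 2: row 4 has {4, 6, 5, 7, 1, 3} and column 2 has {4, 6, 1, 3}, leaving only 2.
Row 5, column 4: row 5 has {4, 6, 7} and column 4 has {2, 4, 6, 1, 3}, leaving only 5.
Row 1, column 4: row 1 has {2, 1} and column 4 has {2, 4, 6, 5, 1, 3}, leaving only 7.
Row 1, column 7: row 1 has {2, 7, 1} and column 7 has {2, 4, 6, 5}, leaving only 3.
Row 1, column 6: row 1 has {2, 7, 1, 3} and column 6 has {4, 6}, leaving only 5.
Row 1, column 5: row 1 has {2, 5, 7, 1, 3} and column 5 has {2, 6, 7}, leaving only 4.
Row 1, column 3: row 1 has {2, 4, 5, 7, 1, 3} and column 3 has {5, 7, 1}, leaving only 6.
Row 6, column 7: row 6 has {2, 4, 6, 5, 1} and column 7 has {2, 4, 6, 5, 3}, leaving only 7.
Row 3, column 7: row 3 has {6, 3} and column 7 has {2, 4, 6, 5, 7, 3}, leaving only 1.
Row 3 already has {6, 1, 3} and column 5 already has {2, 4, 6, 7}, so row 3, column 5 must be 5.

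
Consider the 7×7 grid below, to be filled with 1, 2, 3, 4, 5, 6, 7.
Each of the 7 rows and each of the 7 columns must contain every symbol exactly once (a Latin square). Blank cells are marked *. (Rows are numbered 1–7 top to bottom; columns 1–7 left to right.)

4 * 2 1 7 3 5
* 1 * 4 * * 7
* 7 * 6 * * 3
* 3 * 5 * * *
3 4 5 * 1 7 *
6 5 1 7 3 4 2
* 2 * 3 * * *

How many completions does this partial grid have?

Row 1, column 2: eliminating its row and column leaves {6}.
Row 2, column 1: eliminating its row and column leaves {2, 5}.
Row 2, column 3: eliminating its row and column leaves {3, 6}.
Row 2, column 5: eliminating its row and column leaves {2, 5, 6}.
Row 2, column 6: eliminating its row and column leaves {2, 5, 6}.
Row 3, column 1: eliminating its row and column leaves {1, 2, 5}.
Row 3, column 3: eliminating its row and column leaves {4}.
Row 3, column 5: eliminating its row and column leaves {2, 4, 5}.
Row 3, column 6: eliminating its row and column leaves {1, 2, 5}.
Row 4, column 1: eliminating its row and column leaves {1, 2, 7}.
Row 4, column 3: eliminating its row and column leaves {4, 6, 7}.
Row 4, column 5: eliminating its row and column leaves {2, 4, 6}.
Row 4, column 6: eliminating its row and column leaves {1, 2, 6}.
Row 4, column 7: eliminating its row and column leaves {1, 4, 6}.
Row 5, column 4: eliminating its row and column leaves {2}.
Row 5, column 7: eliminating its row and column leaves {6}.
Row 7, column 1: eliminating its row and column leaves {1, 5, 7}.
Row 7, column 3: eliminating its row and column leaves {4, 6, 7}.
Row 7, column 5: eliminating its row and column leaves {4, 5, 6}.
Row 7, column 6: eliminating its row and column leaves {1, 5, 6}.
Row 7, column 7: eliminating its row and column leaves {1, 4, 6}.
Enumerating the assignments across these blanks that avoid any row or column repeat gives 10 completions.

10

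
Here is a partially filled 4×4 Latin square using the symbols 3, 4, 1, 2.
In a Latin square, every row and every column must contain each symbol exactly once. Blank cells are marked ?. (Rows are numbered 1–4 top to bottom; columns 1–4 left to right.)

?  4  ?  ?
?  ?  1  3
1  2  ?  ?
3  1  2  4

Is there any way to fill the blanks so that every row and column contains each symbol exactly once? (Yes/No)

Row 2, column 2: row 2 together with column 2 already contain {3, 4, 1, 2} — every symbol — so nothing can go there. The grid has no valid completion.

No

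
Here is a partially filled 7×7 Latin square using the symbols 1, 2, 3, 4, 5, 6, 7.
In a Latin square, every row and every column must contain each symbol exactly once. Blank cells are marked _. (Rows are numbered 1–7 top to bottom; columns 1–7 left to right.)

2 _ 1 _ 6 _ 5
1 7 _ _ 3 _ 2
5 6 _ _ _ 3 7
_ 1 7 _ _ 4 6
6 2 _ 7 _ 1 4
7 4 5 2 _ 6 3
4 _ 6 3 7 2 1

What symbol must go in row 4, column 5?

2

Row 1, column 2: row 1 has {1, 2, 5, 6} and column 2 has {1, 2, 4, 6, 7}, leaving only 3.
Row 1, column 4: row 1 has {1, 2, 3, 5, 6} and column 4 has {2, 3, 7}, leaving only 4.
Row 1, column 6: row 1 has {1, 2, 3, 4, 5, 6} and column 6 has {1, 2, 3, 4, 6}, leaving only 7.
Row 2, column 3: row 2 has {1, 2, 3, 7} and column 3 has {1, 5, 6, 7}, leaving only 4.
Row 2, column 6: row 2 has {1, 2, 3, 4, 7} and column 6 has {1, 2, 3, 4, 6, 7}, leaving only 5.
Row 2, column 4: row 2 has {1, 2, 3, 4, 5, 7} and column 4 has {2, 3, 4, 7}, leaving only 6.
Row 3, column 3: row 3 has {3, 5, 6, 7} and column 3 has {1, 4, 5, 6, 7}, leaving only 2.
Row 3, column 4: row 3 has {2, 3, 5, 6, 7} and column 4 has {2, 3, 4, 6, 7}, leaving only 1.
Row 3, column 5: row 3 has {1, 2, 3, 5, 6, 7} and column 5 has {3, 6, 7}, leaving only 4.
Row 4, column 1: row 4 has {1, 4, 6, 7} and column 1 has {1, 2, 4, 5, 6, 7}, leaving only 3.
Row 4, column 4: row 4 has {1, 3, 4, 6, 7} and column 4 has {1, 2, 3, 4, 6, 7}, leaving only 5.
Row 4 already has {1, 3, 4, 5, 6, 7} and column 5 already has {3, 4, 6, 7}, so row 4, column 5 must be 2.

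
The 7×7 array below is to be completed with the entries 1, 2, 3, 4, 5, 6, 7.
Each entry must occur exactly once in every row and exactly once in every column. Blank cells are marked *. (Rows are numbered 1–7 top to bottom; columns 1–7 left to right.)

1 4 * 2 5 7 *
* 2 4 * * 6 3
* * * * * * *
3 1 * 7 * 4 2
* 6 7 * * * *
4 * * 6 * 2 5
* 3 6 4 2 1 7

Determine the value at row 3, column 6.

3

Row 1, column 3: row 1 has {1, 2, 4, 5, 7} and column 3 has {4, 6, 7}, leaving only 3.
Row 1, column 7: row 1 has {1, 2, 3, 4, 5, 7} and column 7 has {2, 3, 5, 7}, leaving only 6.
Row 4, column 3: row 4 has {1, 2, 3, 4, 7} and column 3 has {3, 4, 6, 7}, leaving only 5.
Row 4, column 5: row 4 has {1, 2, 3, 4, 5, 7} and column 5 has {2, 5}, leaving only 6.
Row 6, column 2: row 6 has {2, 4, 5, 6} and column 2 has {1, 2, 3, 4, 6}, leaving only 7.
Row 3, column 2: row 3 has {} and column 2 has {1, 2, 3, 4, 6, 7}, leaving only 5.
Row 3 already has {5} and column 6 already has {1, 2, 4, 6, 7}, so row 3, column 6 must be 3.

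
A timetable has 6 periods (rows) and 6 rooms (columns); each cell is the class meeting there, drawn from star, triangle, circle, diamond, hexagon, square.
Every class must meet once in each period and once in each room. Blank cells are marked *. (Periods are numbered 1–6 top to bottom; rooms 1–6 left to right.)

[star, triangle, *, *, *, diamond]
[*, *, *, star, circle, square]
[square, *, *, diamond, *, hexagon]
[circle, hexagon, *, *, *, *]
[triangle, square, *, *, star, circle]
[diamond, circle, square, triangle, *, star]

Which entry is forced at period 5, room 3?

diamond

Period 2, room 1: period 2 has {star, circle, square} and room 1 has {star, triangle, circle, diamond, square}, leaving only hexagon.
Period 2, room 2: period 2 has {star, circle, hexagon, square} and room 2 has {triangle, circle, hexagon, square}, leaving only diamond.
Period 2, room 3: period 2 has {star, circle, diamond, hexagon, square} and room 3 has {square}, leaving only triangle.
Period 3, room 2: period 3 has {diamond, hexagon, square} and room 2 has {triangle, circle, diamond, hexagon, square}, leaving only star.
Period 3, room 3: period 3 has {star, diamond, hexagon, square} and room 3 has {triangle, square}, leaving only circle.
Period 1, room 3: period 1 has {star, triangle, diamond} and room 3 has {triangle, circle, square}, leaving only hexagon.
Period 5 already has {star, triangle, circle, square} and room 3 already has {triangle, circle, hexagon, square}, so period 5, room 3 must be diamond.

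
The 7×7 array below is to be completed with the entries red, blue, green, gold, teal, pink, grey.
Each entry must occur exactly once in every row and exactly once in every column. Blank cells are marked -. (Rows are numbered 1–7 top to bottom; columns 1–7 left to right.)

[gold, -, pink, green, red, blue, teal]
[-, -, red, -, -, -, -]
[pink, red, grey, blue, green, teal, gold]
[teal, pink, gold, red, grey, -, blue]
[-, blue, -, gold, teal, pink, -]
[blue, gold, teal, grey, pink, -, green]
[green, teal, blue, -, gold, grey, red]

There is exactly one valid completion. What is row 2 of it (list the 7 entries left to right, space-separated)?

grey green red teal blue gold pink

Row 2, column 1: row 2 has {red} and column 1 has {blue, green, gold, teal, pink}, leaving only grey.
Row 2, column 2: row 2 has {red, grey} and column 2 has {red, blue, gold, teal, pink}, leaving only green.
Row 2, column 5: row 2 has {red, green, grey} and column 5 has {red, green, gold, teal, pink, grey}, leaving only blue.
Row 2, column 6: row 2 has {red, blue, green, grey} and column 6 has {blue, teal, pink, grey}, leaving only gold.
Row 2, column 7: row 2 has {red, blue, green, gold, grey} and column 7 has {red, blue, green, gold, teal}, leaving only pink.
Row 2, column 4: row 2 has {red, blue, green, gold, pink, grey} and column 4 has {red, blue, green, gold, grey}, leaving only teal.
So row 2 reads: grey green red teal blue gold pink.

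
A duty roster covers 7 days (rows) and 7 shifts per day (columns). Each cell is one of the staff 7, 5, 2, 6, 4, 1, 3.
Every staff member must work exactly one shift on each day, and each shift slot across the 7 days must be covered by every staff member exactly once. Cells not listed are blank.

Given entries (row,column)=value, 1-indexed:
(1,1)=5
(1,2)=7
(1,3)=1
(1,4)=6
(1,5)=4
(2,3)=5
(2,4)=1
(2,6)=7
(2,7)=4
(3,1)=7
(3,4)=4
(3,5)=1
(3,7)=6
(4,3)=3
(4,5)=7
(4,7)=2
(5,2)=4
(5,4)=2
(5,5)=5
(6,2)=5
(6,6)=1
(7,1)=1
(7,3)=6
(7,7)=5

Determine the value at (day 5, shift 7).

1

Day 1, shift 7: day 1 has {7, 5, 6, 4, 1} and shift 7 has {5, 2, 6, 4}, leaving only 3.
Day 1, shift 6: day 1 has {7, 5, 6, 4, 1, 3} and shift 6 has {7, 1}, leaving only 2.
Day 3, shift 3: day 3 has {7, 6, 4, 1} and shift 3 has {5, 6, 1, 3}, leaving only 2.
Day 3, shift 2: day 3 has {7, 2, 6, 4, 1} and shift 2 has {7, 5, 4}, leaving only 3.
Day 3, shift 6: day 3 has {7, 2, 6, 4, 1, 3} and shift 6 has {7, 2, 1}, leaving only 5.
Day 4, shift 4: day 4 has {7, 2, 3} and shift 4 has {2, 6, 4, 1}, leaving only 5.
Day 5, shift 3: day 5 has {5, 2, 4} and shift 3 has {5, 2, 6, 1, 3}, leaving only 7.
Day 5 already has {7, 5, 2, 4} and shift 7 already has {5, 2, 6, 4, 3}, so day 5, shift 7 must be 1.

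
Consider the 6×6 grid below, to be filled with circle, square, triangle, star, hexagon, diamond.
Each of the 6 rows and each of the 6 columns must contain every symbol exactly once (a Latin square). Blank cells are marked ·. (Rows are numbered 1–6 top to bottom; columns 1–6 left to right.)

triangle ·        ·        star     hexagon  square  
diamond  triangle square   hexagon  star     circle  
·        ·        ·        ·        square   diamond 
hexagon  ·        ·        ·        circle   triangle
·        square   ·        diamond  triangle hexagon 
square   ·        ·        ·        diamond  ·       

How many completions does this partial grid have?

3

Row 1, column 2: eliminating its row and column leaves {circle, diamond}.
Row 1, column 3: eliminating its row and column leaves {circle, diamond}.
Row 3, column 1: eliminating its row and column leaves {circle, star}.
Row 3, column 2: eliminating its row and column leaves {circle, star, hexagon}.
Row 3, column 3: eliminating its row and column leaves {circle, triangle, star, hexagon}.
Row 3, column 4: eliminating its row and column leaves {circle, triangle}.
Row 4, column 2: eliminating its row and column leaves {star, diamond}.
Row 4, column 3: eliminating its row and column leaves {star, diamond}.
Row 4, column 4: eliminating its row and column leaves {square}.
Row 5, column 1: eliminating its row and column leaves {circle, star}.
Row 5, column 3: eliminating its row and column leaves {circle, star}.
Row 6, column 2: eliminating its row and column leaves {circle, star, hexagon}.
Row 6, column 3: eliminating its row and column leaves {circle, triangle, star, hexagon}.
Row 6, column 4: eliminating its row and column leaves {circle, triangle}.
Row 6, column 6: eliminating its row and column leaves {star}.
Enumerating the assignments across these blanks that avoid any row or column repeat gives 3 completions.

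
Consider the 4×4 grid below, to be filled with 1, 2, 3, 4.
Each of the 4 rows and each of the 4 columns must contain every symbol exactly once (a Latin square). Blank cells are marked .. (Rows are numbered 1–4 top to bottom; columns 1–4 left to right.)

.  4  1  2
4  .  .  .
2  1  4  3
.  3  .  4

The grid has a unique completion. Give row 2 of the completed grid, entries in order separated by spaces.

4 2 3 1

Row 2, column 2: row 2 has {4} and column 2 has {1, 3, 4}, leaving only 2.
Row 2, column 3: row 2 has {2, 4} and column 3 has {1, 4}, leaving only 3.
Row 2, column 4: row 2 has {2, 3, 4} and column 4 has {2, 3, 4}, leaving only 1.
So row 2 reads: 4 2 3 1.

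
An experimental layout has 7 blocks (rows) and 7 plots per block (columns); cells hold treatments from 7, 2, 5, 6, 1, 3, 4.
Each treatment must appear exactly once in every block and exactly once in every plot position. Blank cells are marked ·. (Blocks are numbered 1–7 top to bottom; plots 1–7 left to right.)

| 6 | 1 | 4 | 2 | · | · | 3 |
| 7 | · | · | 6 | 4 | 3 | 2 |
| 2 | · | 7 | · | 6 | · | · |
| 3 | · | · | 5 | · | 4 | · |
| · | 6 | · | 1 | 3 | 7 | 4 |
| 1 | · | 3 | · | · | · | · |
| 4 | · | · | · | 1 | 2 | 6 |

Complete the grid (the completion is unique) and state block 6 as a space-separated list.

1 2 3 4 5 6 7

Block 1, plot 6: block 1 has {2, 6, 1, 3, 4} and plot 6 has {7, 2, 3, 4}, leaving only 5.
Block 6, plot 6: block 6 has {1, 3} and plot 6 has {7, 2, 5, 3, 4}, leaving only 6.
Block 1, plot 5: block 1 has {2, 5, 6, 1, 3, 4} and plot 5 has {6, 1, 3, 4}, leaving only 7.
Block 2, plot 2: block 2 has {7, 2, 6, 3, 4} and plot 2 has {6, 1}, leaving only 5.
Block 2, plot 3: block 2 has {7, 2, 5, 6, 3, 4} and plot 3 has {7, 3, 4}, leaving only 1.
Block 3, plot 6: block 3 has {7, 2, 6} and plot 6 has {7, 2, 5, 6, 3, 4}, leaving only 1.
Block 3, plot 7: block 3 has {7, 2, 6, 1} and plot 7 has {2, 6, 3, 4}, leaving only 5.
Block 6, plot 7: block 6 has {6, 1, 3} and plot 7 has {2, 5, 6, 3, 4}, leaving only 7.
Block 6, plot 4: block 6 has {7, 6, 1, 3} and plot 4 has {2, 5, 6, 1}, leaving only 4.
Block 6, plot 2: block 6 has {7, 6, 1, 3, 4} and plot 2 has {5, 6, 1}, leaving only 2.
Block 6, plot 5: block 6 has {7, 2, 6, 1, 3, 4} and plot 5 has {7, 6, 1, 3, 4}, leaving only 5.
So block 6 reads: 1 2 3 4 5 6 7.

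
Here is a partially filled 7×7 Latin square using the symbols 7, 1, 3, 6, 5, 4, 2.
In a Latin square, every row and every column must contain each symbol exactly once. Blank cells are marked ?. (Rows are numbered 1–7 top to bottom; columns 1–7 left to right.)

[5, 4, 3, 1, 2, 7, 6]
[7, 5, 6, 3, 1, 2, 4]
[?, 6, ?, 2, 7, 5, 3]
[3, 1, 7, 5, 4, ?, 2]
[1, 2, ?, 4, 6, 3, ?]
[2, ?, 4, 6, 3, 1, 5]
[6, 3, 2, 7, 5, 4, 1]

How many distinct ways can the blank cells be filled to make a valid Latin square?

Row 3, column 1: eliminating its row and column leaves {4}.
Row 3, column 3: eliminating its row and column leaves {1}.
Row 4, column 6: eliminating its row and column leaves {6}.
Row 5, column 3: eliminating its row and column leaves {5}.
Row 5, column 7: eliminating its row and column leaves {7}.
Row 6, column 2: eliminating its row and column leaves {7}.
Only one assignment across all blanks avoids any row or column repeat, giving 1 completion.

1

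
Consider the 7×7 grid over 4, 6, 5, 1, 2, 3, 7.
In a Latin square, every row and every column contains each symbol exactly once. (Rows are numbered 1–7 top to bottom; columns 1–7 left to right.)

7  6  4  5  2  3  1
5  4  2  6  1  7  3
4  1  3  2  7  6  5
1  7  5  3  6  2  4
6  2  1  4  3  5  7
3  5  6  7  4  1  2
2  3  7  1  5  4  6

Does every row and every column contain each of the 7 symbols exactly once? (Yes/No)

Each row is a permutation of the 7 symbols, and so is each column.

Yes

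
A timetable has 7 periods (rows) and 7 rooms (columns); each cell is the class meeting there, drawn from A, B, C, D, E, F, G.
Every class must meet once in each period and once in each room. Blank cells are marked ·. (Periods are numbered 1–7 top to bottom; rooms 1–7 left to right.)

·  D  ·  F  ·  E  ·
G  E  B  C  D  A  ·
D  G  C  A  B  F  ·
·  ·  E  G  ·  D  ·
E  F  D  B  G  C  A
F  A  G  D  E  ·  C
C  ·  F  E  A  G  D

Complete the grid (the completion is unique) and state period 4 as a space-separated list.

Period 1, room 3: period 1 has {D, E, F} and room 3 has {B, C, D, E, F, G}, leaving only A.
Period 1, room 1: period 1 has {A, D, E, F} and room 1 has {C, D, E, F, G}, leaving only B.
Period 4, room 1: period 4 has {D, E, G} and room 1 has {B, C, D, E, F, G}, leaving only A.
Period 1, room 5: period 1 has {A, B, D, E, F} and room 5 has {A, B, D, E, G}, leaving only C.
Period 4, room 5: period 4 has {A, D, E, G} and room 5 has {A, B, C, D, E, G}, leaving only F.
Period 4, room 7: period 4 has {A, D, E, F, G} and room 7 has {A, C, D}, leaving only B.
Period 4, room 2: period 4 has {A, B, D, E, F, G} and room 2 has {A, D, E, F, G}, leaving only C.
So period 4 reads: A C E G F D B.

A C E G F D B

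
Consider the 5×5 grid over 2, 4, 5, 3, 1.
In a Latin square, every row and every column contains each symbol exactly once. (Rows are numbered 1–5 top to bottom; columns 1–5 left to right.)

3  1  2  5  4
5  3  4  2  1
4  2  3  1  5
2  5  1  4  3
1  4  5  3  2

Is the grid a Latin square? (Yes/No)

Yes

Each row is a permutation of the 5 symbols, and so is each column.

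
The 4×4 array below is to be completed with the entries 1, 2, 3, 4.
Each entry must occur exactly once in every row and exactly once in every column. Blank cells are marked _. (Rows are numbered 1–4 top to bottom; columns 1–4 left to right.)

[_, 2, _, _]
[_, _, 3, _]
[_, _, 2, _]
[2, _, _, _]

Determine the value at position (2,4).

2

Row 2, column 4 is narrowed to {1, 2, 4}.
If it were 1, then row 2, column 2 would be left with no valid symbol.
If it were 4, then row 2, column 2 would be left with no valid symbol.
So row 2, column 4 must be 2.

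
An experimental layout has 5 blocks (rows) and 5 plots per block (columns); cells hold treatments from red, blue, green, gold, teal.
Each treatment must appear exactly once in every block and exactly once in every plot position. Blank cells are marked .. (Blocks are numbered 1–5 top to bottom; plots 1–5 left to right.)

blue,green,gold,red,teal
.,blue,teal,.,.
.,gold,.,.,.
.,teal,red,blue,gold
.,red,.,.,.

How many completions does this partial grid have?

3

Block 2, plot 1: eliminating its block and plot leaves {red, green, gold}.
Block 2, plot 4: eliminating its block and plot leaves {green, gold}.
Block 2, plot 5: eliminating its block and plot leaves {red, green}.
Block 3, plot 1: eliminating its block and plot leaves {red, green, teal}.
Block 3, plot 3: eliminating its block and plot leaves {blue, green}.
Block 3, plot 4: eliminating its block and plot leaves {green, teal}.
Block 3, plot 5: eliminating its block and plot leaves {red, blue, green}.
Block 4, plot 1: eliminating its block and plot leaves {green}.
Block 5, plot 1: eliminating its block and plot leaves {green, gold, teal}.
Block 5, plot 3: eliminating its block and plot leaves {blue, green}.
Block 5, plot 4: eliminating its block and plot leaves {green, gold, teal}.
Block 5, plot 5: eliminating its block and plot leaves {blue, green}.
Enumerating the assignments across these blanks that avoid any block or plot repeat gives 3 completions.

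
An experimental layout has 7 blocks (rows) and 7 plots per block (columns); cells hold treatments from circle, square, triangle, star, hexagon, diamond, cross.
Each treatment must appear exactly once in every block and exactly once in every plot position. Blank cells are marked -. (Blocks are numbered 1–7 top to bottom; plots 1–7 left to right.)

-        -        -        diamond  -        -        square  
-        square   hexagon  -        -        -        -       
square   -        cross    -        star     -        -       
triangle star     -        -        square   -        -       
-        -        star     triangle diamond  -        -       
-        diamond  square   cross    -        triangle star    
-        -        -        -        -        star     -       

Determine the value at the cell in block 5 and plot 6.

square

Block 5, plot 6 is narrowed to {circle, square, hexagon, cross}.
If it were circle, propagating the remaining blanks reaches a contradiction.
If it were hexagon, propagating the remaining blanks reaches a contradiction.
If it were cross, propagating the remaining blanks reaches a contradiction.
So block 5, plot 6 must be square.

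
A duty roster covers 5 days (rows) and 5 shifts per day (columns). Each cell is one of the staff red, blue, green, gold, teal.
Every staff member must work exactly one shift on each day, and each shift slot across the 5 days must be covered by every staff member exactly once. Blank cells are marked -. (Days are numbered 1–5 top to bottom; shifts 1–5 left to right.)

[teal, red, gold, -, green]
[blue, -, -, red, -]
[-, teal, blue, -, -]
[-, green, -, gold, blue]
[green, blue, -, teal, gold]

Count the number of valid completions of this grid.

1

Day 1, shift 4: eliminating its day and shift leaves {blue}.
Day 2, shift 2: eliminating its day and shift leaves {gold}.
Day 2, shift 3: eliminating its day and shift leaves {green, teal}.
Day 2, shift 5: eliminating its day and shift leaves {teal}.
Day 3, shift 1: eliminating its day and shift leaves {red, gold}.
Day 3, shift 4: eliminating its day and shift leaves {green}.
Day 3, shift 5: eliminating its day and shift leaves {red}.
Day 4, shift 1: eliminating its day and shift leaves {red}.
Day 4, shift 3: eliminating its day and shift leaves {red, teal}.
Day 5, shift 3: eliminating its day and shift leaves {red}.
Only one assignment across all blanks avoids any day or shift repeat, giving 1 completion.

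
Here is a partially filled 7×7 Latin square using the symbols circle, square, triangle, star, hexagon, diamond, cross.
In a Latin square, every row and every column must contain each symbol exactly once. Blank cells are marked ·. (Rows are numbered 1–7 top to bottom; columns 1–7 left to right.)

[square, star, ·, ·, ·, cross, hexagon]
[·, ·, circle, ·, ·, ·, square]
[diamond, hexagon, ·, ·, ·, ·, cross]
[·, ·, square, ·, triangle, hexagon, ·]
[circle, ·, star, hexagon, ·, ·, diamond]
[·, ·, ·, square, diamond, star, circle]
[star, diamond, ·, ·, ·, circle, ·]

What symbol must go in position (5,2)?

Row 1, column 5: row 1 has {square, star, hexagon, cross} and column 5 has {triangle, diamond}, leaving only circle.
Row 3, column 3: row 3 has {hexagon, diamond, cross} and column 3 has {circle, square, star}, leaving only triangle.
Row 1, column 3: row 1 has {circle, square, star, hexagon, cross} and column 3 has {circle, square, triangle, star}, leaving only diamond.
Row 1, column 4: row 1 has {circle, square, star, hexagon, diamond, cross} and column 4 has {square, hexagon}, leaving only triangle.
Row 3, column 6: row 3 has {triangle, hexagon, diamond, cross} and column 6 has {circle, star, hexagon, cross}, leaving only square.
Row 3, column 5: row 3 has {square, triangle, hexagon, diamond, cross} and column 5 has {circle, triangle, diamond}, leaving only star.
Row 3, column 4: row 3 has {square, triangle, star, hexagon, diamond, cross} and column 4 has {square, triangle, hexagon}, leaving only circle.
Row 4, column 1: row 4 has {square, triangle, hexagon} and column 1 has {circle, square, star, diamond}, leaving only cross.
Row 4, column 2: row 4 has {square, triangle, hexagon, cross} and column 2 has {star, hexagon, diamond}, leaving only circle.
Row 4, column 7: row 4 has {circle, square, triangle, hexagon, cross} and column 7 has {circle, square, hexagon, diamond, cross}, leaving only star.
Row 4, column 4: row 4 has {circle, square, triangle, star, hexagon, cross} and column 4 has {circle, square, triangle, hexagon}, leaving only diamond.
Row 5, column 6: row 5 has {circle, star, hexagon, diamond} and column 6 has {circle, square, star, hexagon, cross}, leaving only triangle.
Row 2, column 6: row 2 has {circle, square} and column 6 has {circle, square, triangle, star, hexagon, cross}, leaving only diamond.
Row 7, column 4: row 7 has {circle, star, diamond} and column 4 has {circle, square, triangle, hexagon, diamond}, leaving only cross.
Row 2, column 4: row 2 has {circle, square, diamond} and column 4 has {circle, square, triangle, hexagon, diamond, cross}, leaving only star.
Row 7, column 3: row 7 has {circle, star, diamond, cross} and column 3 has {circle, square, triangle, star, diamond}, leaving only hexagon.
Row 6, column 3: row 6 has {circle, square, star, diamond} and column 3 has {circle, square, triangle, star, hexagon, diamond}, leaving only cross.
Row 6, column 2: row 6 has {circle, square, star, diamond, cross} and column 2 has {circle, star, hexagon, diamond}, leaving only triangle.
Row 2, column 2: row 2 has {circle, square, star, diamond} and column 2 has {circle, triangle, star, hexagon, diamond}, leaving only cross.
Row 5 already has {circle, triangle, star, hexagon, diamond} and column 2 already has {circle, triangle, star, hexagon, diamond, cross}, so row 5, column 2 must be square.

square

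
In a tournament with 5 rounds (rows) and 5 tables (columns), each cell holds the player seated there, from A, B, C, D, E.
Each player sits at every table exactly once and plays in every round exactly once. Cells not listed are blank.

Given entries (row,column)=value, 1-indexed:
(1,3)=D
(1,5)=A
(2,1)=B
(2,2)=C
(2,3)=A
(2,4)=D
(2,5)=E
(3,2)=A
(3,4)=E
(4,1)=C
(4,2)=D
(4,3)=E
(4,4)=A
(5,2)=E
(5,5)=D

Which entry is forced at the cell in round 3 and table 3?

Round 1, table 1: round 1 has {A, D} and table 1 has {B, C}, leaving only E.
Round 1, table 2: round 1 has {A, D, E} and table 2 has {A, C, D, E}, leaving only B.
Round 1, table 4: round 1 has {A, B, D, E} and table 4 has {A, D, E}, leaving only C.
Round 3, table 1: round 3 has {A, E} and table 1 has {B, C, E}, leaving only D.
Round 4, table 5: round 4 has {A, C, D, E} and table 5 has {A, D, E}, leaving only B.
Round 3, table 5: round 3 has {A, D, E} and table 5 has {A, B, D, E}, leaving only C.
Round 3 already has {A, C, D, E} and table 3 already has {A, D, E}, so round 3, table 3 must be B.

B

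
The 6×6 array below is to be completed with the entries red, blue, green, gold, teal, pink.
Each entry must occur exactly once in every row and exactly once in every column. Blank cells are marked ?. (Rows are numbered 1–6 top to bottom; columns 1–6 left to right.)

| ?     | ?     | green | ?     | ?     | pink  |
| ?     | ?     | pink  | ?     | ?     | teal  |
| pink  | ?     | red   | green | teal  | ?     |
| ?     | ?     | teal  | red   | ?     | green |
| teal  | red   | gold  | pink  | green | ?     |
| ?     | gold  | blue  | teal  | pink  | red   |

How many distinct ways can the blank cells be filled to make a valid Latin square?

Row 1, column 1: eliminating its row and column leaves {red, blue, gold}.
Row 1, column 2: eliminating its row and column leaves {blue, teal}.
Row 1, column 4: eliminating its row and column leaves {blue, gold}.
Row 1, column 5: eliminating its row and column leaves {red, blue, gold}.
Row 2, column 1: eliminating its row and column leaves {red, blue, green, gold}.
Row 2, column 2: eliminating its row and column leaves {blue, green}.
Row 2, column 4: eliminating its row and column leaves {blue, gold}.
Row 2, column 5: eliminating its row and column leaves {red, blue, gold}.
Row 3, column 2: eliminating its row and column leaves {blue}.
Row 3, column 6: eliminating its row and column leaves {blue, gold}.
Row 4, column 1: eliminating its row and column leaves {blue, gold}.
Row 4, column 2: eliminating its row and column leaves {blue, pink}.
Row 4, column 5: eliminating its row and column leaves {blue, gold}.
Row 5, column 6: eliminating its row and column leaves {blue}.
Row 6, column 1: eliminating its row and column leaves {green}.
Enumerating the assignments across these blanks that avoid any row or column repeat gives 4 completions.

4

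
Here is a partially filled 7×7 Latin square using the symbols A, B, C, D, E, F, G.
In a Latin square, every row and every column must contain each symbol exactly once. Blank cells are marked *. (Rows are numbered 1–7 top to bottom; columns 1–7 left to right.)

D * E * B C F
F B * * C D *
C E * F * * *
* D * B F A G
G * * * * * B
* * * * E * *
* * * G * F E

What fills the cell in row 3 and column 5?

Row 1, column 4: row 1 has {B, C, D, E, F} and column 4 has {B, F, G}, leaving only A.
Row 1, column 2: row 1 has {A, B, C, D, E, F} and column 2 has {B, D, E}, leaving only G.
Row 2, column 4: row 2 has {B, C, D, F} and column 4 has {A, B, F, G}, leaving only E.
Row 2, column 7: row 2 has {B, C, D, E, F} and column 7 has {B, E, F, G}, leaving only A.
Row 2, column 3: row 2 has {A, B, C, D, E, F} and column 3 has {E}, leaving only G.
Row 3, column 7: row 3 has {C, E, F} and column 7 has {A, B, E, F, G}, leaving only D.
Row 4, column 1: row 4 has {A, B, D, F, G} and column 1 has {C, D, F, G}, leaving only E.
Row 4, column 3: row 4 has {A, B, D, E, F, G} and column 3 has {E, G}, leaving only C.
Row 5, column 6: row 5 has {B, G} and column 6 has {A, C, D, F}, leaving only E.
Row 6, column 7: row 6 has {E} and column 7 has {A, B, D, E, F, G}, leaving only C.
Row 6, column 4: row 6 has {C, E} and column 4 has {A, B, E, F, G}, leaving only D.
Row 5, column 4: row 5 has {B, E, G} and column 4 has {A, B, D, E, F, G}, leaving only C.
Row 3, column 5 is narrowed to {A, G}.
If it were A, then row 7, column 5 would be left with no valid symbol.
So row 3, column 5 must be G.

G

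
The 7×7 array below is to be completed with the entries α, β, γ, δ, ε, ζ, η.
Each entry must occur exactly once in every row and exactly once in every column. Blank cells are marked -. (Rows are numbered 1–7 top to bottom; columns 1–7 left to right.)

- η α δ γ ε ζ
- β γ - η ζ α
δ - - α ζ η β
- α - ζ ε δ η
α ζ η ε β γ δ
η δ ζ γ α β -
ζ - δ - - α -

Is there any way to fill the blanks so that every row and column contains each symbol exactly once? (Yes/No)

No

Row 2, column 4: row 2 together with column 4 already contain {α, β, γ, δ, ε, ζ, η} — every symbol — so nothing can go there. The grid has no valid completion.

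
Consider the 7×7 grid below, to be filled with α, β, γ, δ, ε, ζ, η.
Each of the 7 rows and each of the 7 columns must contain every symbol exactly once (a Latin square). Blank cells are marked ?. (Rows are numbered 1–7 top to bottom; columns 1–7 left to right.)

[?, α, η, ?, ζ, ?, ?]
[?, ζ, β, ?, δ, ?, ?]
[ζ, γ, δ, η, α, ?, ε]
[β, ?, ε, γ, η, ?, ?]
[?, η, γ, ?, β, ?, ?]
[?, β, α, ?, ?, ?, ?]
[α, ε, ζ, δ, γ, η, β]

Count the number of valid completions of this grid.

14

Row 1, column 1: eliminating its row and column leaves {γ, δ, ε}.
Row 1, column 4: eliminating its row and column leaves {β, ε}.
Row 1, column 6: eliminating its row and column leaves {β, γ, δ, ε}.
Row 1, column 7: eliminating its row and column leaves {γ, δ}.
Row 2, column 1: eliminating its row and column leaves {γ, ε, η}.
Row 2, column 4: eliminating its row and column leaves {α, ε}.
Row 2, column 6: eliminating its row and column leaves {α, γ, ε}.
Row 2, column 7: eliminating its row and column leaves {α, γ, η}.
Row 3, column 6: eliminating its row and column leaves {β}.
Row 4, column 2: eliminating its row and column leaves {δ}.
Row 4, column 6: eliminating its row and column leaves {α, δ, ζ}.
Row 4, column 7: eliminating its row and column leaves {α, δ, ζ}.
Row 5, column 1: eliminating its row and column leaves {δ, ε}.
Row 5, column 4: eliminating its row and column leaves {α, ε, ζ}.
Row 5, column 6: eliminating its row and column leaves {α, δ, ε, ζ}.
Row 5, column 7: eliminating its row and column leaves {α, δ, ζ}.
Row 6, column 1: eliminating its row and column leaves {γ, δ, ε, η}.
Row 6, column 4: eliminating its row and column leaves {ε, ζ}.
Row 6, column 5: eliminating its row and column leaves {ε}.
Row 6, column 6: eliminating its row and column leaves {γ, δ, ε, ζ}.
Row 6, column 7: eliminating its row and column leaves {γ, δ, ζ, η}.
Enumerating the assignments across these blanks that avoid any row or column repeat gives 14 completions.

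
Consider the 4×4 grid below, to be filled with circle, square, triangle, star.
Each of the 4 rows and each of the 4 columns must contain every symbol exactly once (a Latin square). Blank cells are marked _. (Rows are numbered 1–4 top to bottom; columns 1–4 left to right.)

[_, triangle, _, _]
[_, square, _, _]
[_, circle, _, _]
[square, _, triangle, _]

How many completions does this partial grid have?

4

Row 1, column 1: eliminating its row and column leaves {circle, star}.
Row 1, column 3: eliminating its row and column leaves {circle, square, star}.
Row 1, column 4: eliminating its row and column leaves {circle, square, star}.
Row 2, column 1: eliminating its row and column leaves {circle, triangle, star}.
Row 2, column 3: eliminating its row and column leaves {circle, star}.
Row 2, column 4: eliminating its row and column leaves {circle, triangle, star}.
Row 3, column 1: eliminating its row and column leaves {triangle, star}.
Row 3, column 3: eliminating its row and column leaves {square, star}.
Row 3, column 4: eliminating its row and column leaves {square, triangle, star}.
Row 4, column 2: eliminating its row and column leaves {star}.
Row 4, column 4: eliminating its row and column leaves {circle, star}.
Enumerating the assignments across these blanks that avoid any row or column repeat gives 4 completions.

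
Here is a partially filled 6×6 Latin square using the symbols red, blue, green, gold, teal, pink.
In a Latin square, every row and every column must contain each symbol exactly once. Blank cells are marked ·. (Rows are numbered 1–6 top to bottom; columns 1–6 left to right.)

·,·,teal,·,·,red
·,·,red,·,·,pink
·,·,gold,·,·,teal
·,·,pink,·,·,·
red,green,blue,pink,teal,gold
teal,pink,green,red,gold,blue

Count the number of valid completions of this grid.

Row 1, column 1: eliminating its row and column leaves {blue, green, gold, pink}.
Row 1, column 2: eliminating its row and column leaves {blue, gold}.
Row 1, column 4: eliminating its row and column leaves {blue, green, gold}.
Row 1, column 5: eliminating its row and column leaves {blue, green, pink}.
Row 2, column 1: eliminating its row and column leaves {blue, green, gold}.
Row 2, column 2: eliminating its row and column leaves {blue, gold, teal}.
Row 2, column 4: eliminating its row and column leaves {blue, green, gold, teal}.
Row 2, column 5: eliminating its row and column leaves {blue, green}.
Row 3, column 1: eliminating its row and column leaves {blue, green, pink}.
Row 3, column 2: eliminating its row and column leaves {red, blue}.
Row 3, column 4: eliminating its row and column leaves {blue, green}.
Row 3, column 5: eliminating its row and column leaves {red, blue, green, pink}.
Row 4, column 1: eliminating its row and column leaves {blue, green, gold}.
Row 4, column 2: eliminating its row and column leaves {red, blue, gold, teal}.
Row 4, column 4: eliminating its row and column leaves {blue, green, gold, teal}.
Row 4, column 5: eliminating its row and column leaves {red, blue, green}.
Row 4, column 6: eliminating its row and column leaves {green}.
Enumerating the assignments across these blanks that avoid any row or column repeat gives 14 completions.

14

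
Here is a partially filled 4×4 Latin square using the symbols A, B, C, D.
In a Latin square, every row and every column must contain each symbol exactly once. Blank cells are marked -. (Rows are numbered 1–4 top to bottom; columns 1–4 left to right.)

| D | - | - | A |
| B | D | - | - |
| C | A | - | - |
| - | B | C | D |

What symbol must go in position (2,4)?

C

Row 2 already has {B, D} and column 4 already has {A, D}, so row 2, column 4 must be C.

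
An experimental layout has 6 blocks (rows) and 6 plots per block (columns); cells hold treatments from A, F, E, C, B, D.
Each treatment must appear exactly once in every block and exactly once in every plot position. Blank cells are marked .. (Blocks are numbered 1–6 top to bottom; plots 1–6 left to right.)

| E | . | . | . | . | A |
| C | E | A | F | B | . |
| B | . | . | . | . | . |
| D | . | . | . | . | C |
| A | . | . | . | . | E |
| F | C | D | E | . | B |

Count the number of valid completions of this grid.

20

Block 1, plot 2: eliminating its block and plot leaves {F, B, D}.
Block 1, plot 3: eliminating its block and plot leaves {F, C, B}.
Block 1, plot 4: eliminating its block and plot leaves {C, B, D}.
Block 1, plot 5: eliminating its block and plot leaves {F, C, D}.
Block 2, plot 6: eliminating its block and plot leaves {D}.
Block 3, plot 2: eliminating its block and plot leaves {A, F, D}.
Block 3, plot 3: eliminating its block and plot leaves {F, E, C}.
Block 3, plot 4: eliminating its block and plot leaves {A, C, D}.
Block 3, plot 5: eliminating its block and plot leaves {A, F, E, C, D}.
Block 3, plot 6: eliminating its block and plot leaves {F, D}.
Block 4, plot 2: eliminating its block and plot leaves {A, F, B}.
Block 4, plot 3: eliminating its block and plot leaves {F, E, B}.
Block 4, plot 4: eliminating its block and plot leaves {A, B}.
Block 4, plot 5: eliminating its block and plot leaves {A, F, E}.
Block 5, plot 2: eliminating its block and plot leaves {F, B, D}.
Block 5, plot 3: eliminating its block and plot leaves {F, C, B}.
Block 5, plot 4: eliminating its block and plot leaves {C, B, D}.
Block 5, plot 5: eliminating its block and plot leaves {F, C, D}.
Block 6, plot 5: eliminating its block and plot leaves {A}.
Enumerating the assignments across these blanks that avoid any block or plot repeat gives 20 completions.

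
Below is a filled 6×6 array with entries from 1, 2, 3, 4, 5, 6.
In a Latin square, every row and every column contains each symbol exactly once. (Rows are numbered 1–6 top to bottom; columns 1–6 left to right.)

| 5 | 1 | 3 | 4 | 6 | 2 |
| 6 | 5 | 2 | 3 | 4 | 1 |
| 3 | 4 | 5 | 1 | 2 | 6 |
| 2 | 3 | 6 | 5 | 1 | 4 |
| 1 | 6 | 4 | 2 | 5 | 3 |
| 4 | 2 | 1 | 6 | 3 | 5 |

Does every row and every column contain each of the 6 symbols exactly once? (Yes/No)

Yes

Each row is a permutation of the 6 symbols, and so is each column.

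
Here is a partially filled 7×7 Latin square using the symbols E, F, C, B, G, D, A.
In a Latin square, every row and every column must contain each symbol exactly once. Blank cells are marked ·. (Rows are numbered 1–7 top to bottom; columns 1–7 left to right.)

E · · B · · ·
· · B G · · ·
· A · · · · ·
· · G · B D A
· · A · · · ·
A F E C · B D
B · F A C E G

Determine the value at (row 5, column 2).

B

Row 6, column 5: row 6 has {E, F, C, B, D, A} and column 5 has {C, B}, leaving only G.
Row 7, column 2: row 7 has {E, F, C, B, G, A} and column 2 has {F, A}, leaving only D.
Row 5, column 2 is narrowed to {E, C, B, G}.
If it were E, then row 4, column 2 would be left with no valid symbol.
If it were C, then row 4, column 2 would be left with no valid symbol.
If it were G, then row 4, column 2 would be left with no valid symbol.
So row 5, column 2 must be B.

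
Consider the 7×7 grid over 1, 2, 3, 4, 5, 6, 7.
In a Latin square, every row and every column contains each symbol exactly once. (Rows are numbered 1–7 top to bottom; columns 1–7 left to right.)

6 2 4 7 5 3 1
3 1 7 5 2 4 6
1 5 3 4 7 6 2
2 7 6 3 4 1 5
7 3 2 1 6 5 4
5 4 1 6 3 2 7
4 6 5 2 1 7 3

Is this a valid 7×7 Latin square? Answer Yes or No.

Yes

Each row is a permutation of the 7 symbols, and so is each column.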